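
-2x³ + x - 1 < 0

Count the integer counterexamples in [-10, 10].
Counterexamples in [-10, 10]: {-10, -9, -8, -7, -6, -5, -4, -3, -2, -1}.

Counting them gives 10 values.

Answer: 10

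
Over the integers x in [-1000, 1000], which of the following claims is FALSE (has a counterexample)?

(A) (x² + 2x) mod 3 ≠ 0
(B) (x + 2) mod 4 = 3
(A) x = 0: LHS = (0² + 2·0) mod 3 = 0 mod 3 = 0; 0 ≠ 0 — FAILS
(B) x = 0: LHS = (0 + 2) mod 4 = 2 mod 4 = 2; 2 = 3 — FAILS

Answer: Both A and B are false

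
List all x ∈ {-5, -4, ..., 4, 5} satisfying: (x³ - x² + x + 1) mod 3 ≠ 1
Holds for: {-5, -2, 1, 4}
Fails for: {-4, -3, -1, 0, 2, 3, 5}

Answer: {-5, -2, 1, 4}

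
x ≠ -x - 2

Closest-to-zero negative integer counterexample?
Testing negative integers from -1 downward:
x = -1: RHS = -(-1) - 2 = -1; -1 ≠ -1 — FAILS  ← closest negative counterexample to 0

Answer: x = -1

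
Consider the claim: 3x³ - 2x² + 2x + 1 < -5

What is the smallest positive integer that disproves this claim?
Testing positive integers:
x = 1: LHS = 3·1³ - 2·1² + 2·1 + 1 = 4; 4 < -5 — FAILS  ← smallest positive counterexample

Answer: x = 1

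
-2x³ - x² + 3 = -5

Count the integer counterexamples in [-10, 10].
Counterexamples in [-10, 10]: {-10, -9, -8, -7, -6, -5, -4, -3, -2, -1, 0, 1, 2, 3, 4, 5, 6, 7, 8, 9, 10}.

Counting them gives 21 values.

Answer: 21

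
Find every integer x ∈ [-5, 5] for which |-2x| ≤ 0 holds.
Holds for: {0}
Fails for: {-5, -4, -3, -2, -1, 1, 2, 3, 4, 5}

Answer: {0}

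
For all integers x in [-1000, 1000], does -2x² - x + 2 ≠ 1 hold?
The claim fails at x = -1:
x = -1: LHS = -2·(-1)² - (-1) + 2 = 1; 1 ≠ 1 — FAILS

Because a single integer refutes it, the statement is false.

Answer: False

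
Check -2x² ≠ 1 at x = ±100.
x = 100: LHS = -2·100² = -20000; -20000 ≠ 1 — holds
x = -100: LHS = -2·(-100)² = -20000; -20000 ≠ 1 — holds

Answer: Yes, holds for both x = 100 and x = -100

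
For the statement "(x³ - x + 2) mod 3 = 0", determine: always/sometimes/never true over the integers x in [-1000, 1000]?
For a polynomial with integer coefficients, its value mod 3 depends only on x mod 3, so it suffices to check one representative of each residue class, x = 0, 1, 2:
x = 0: LHS = (0³ - 0 + 2) mod 3 = 2 mod 3 = 2; 2 = 0 — FAILS
x = 1: LHS = (1³ - 1 + 2) mod 3 = 2 mod 3 = 2; 2 = 0 — FAILS
x = 2: LHS = (2³ - 2 + 2) mod 3 = 8 mod 3 = 2; 2 = 0 — FAILS
The relation fails in every residue class, so the claimed relation (=) fails for every integer in [-1000, 1000].

No integer in the range satisfies it.

Answer: Never true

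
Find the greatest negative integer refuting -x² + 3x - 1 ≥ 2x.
Testing negative integers from -1 downward:
x = -1: LHS = -(-1)² + 3·(-1) - 1 = -5, RHS = 2·(-1) = -2; -5 ≥ -2 — FAILS  ← closest negative counterexample to 0

Answer: x = -1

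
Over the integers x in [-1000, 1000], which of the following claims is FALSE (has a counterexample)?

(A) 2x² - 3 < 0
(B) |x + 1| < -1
(A) x = 2: LHS = 2·2² - 3 = 5; 5 < 0 — FAILS
(B) x = 0: LHS = |0 + 1| = |1| = 1; 1 < -1 — FAILS

Answer: Both A and B are false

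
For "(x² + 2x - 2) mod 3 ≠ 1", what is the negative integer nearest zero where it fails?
Testing negative integers from -1 downward:
x = -1: LHS = ((-1)² + 2·(-1) - 2) mod 3 = (-3) mod 3 = 0; 0 ≠ 1 — holds
x = -2: LHS = ((-2)² + 2·(-2) - 2) mod 3 = (-2) mod 3 = 1; 1 ≠ 1 — FAILS  ← closest negative counterexample to 0

Answer: x = -2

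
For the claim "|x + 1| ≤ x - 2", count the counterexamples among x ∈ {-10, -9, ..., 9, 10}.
Counterexamples in [-10, 10]: {-10, -9, -8, -7, -6, -5, -4, -3, -2, -1, 0, 1, 2, 3, 4, 5, 6, 7, 8, 9, 10}.

Counting them gives 21 values.

Answer: 21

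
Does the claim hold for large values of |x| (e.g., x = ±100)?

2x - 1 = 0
x = 100: LHS = 2·100 - 1 = 199; 199 = 0 — FAILS
x = -100: LHS = 2·(-100) - 1 = -201; -201 = 0 — FAILS

Answer: No, fails for both x = 100 and x = -100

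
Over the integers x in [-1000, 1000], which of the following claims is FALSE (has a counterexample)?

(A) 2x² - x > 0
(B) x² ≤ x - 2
(A) x = 0: LHS = 2·0² - 0 = 0; 0 > 0 — FAILS
(B) x = 0: LHS = 0² = 0, RHS = 0 - 2 = -2; 0 ≤ -2 — FAILS

Answer: Both A and B are false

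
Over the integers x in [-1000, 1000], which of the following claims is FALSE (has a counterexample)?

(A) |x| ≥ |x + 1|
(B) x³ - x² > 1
(A) x = 0: LHS = |0| = 0, RHS = |0 + 1| = |1| = 1; 0 ≥ 1 — FAILS
(B) x = 0: LHS = 0³ - 0² = 0; 0 > 1 — FAILS

Answer: Both A and B are false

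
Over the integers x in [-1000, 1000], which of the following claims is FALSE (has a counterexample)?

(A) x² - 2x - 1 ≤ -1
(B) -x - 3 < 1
(A) x = -1: LHS = (-1)² - 2·(-1) - 1 = 2; 2 ≤ -1 — FAILS
(B) x = -4: LHS = -(-4) - 3 = 1; 1 < 1 — FAILS

Answer: Both A and B are false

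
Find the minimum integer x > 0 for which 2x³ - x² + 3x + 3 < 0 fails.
Testing positive integers:
x = 1: LHS = 2·1³ - 1² + 3·1 + 3 = 7; 7 < 0 — FAILS  ← smallest positive counterexample

Answer: x = 1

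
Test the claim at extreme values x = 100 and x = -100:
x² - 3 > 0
x = 100: LHS = 100² - 3 = 9997; 9997 > 0 — holds
x = -100: LHS = (-100)² - 3 = 9997; 9997 > 0 — holds

Answer: Yes, holds for both x = 100 and x = -100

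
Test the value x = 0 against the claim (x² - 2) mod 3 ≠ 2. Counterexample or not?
Substitute x = 0 into the relation:
x = 0: LHS = (0² - 2) mod 3 = (-2) mod 3 = 1; 1 ≠ 2 — holds

The claim holds here, so x = 0 is not a counterexample. (A counterexample exists elsewhere, e.g. x = 1.)

Answer: No, x = 0 is not a counterexample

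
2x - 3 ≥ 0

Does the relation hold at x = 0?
x = 0: LHS = 2·0 - 3 = -3; -3 ≥ 0 — FAILS

The relation fails at x = 0, so x = 0 is a counterexample.

Answer: No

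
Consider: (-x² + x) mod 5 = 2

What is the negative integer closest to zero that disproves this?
Testing negative integers from -1 downward:
x = -1: LHS = (-(-1)² + (-1)) mod 5 = (-2) mod 5 = 3; 3 = 2 — FAILS  ← closest negative counterexample to 0

Answer: x = -1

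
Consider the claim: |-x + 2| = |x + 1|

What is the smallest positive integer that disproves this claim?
Testing positive integers:
x = 1: LHS = |-1 + 2| = |1| = 1, RHS = |1 + 1| = |2| = 2; 1 = 2 — FAILS  ← smallest positive counterexample

Answer: x = 1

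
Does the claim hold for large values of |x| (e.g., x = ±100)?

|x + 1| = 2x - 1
x = 100: LHS = |100 + 1| = |101| = 101, RHS = 2·100 - 1 = 199; 101 = 199 — FAILS
x = -100: LHS = |(-100) + 1| = |-99| = 99, RHS = 2·(-100) - 1 = -201; 99 = -201 — FAILS

Answer: No, fails for both x = 100 and x = -100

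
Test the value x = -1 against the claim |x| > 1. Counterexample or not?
Substitute x = -1 into the relation:
x = -1: LHS = |-1| = 1; 1 > 1 — FAILS

Since the claim fails at x = -1, this value is a counterexample.

Answer: Yes, x = -1 is a counterexample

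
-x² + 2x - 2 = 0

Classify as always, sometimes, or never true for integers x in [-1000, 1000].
Over all integers in [-1000, 1000], LHS − RHS is always negative; it is closest to 0 at x = 1, where it equals -1:
x = 1: LHS = -1² + 2·1 - 2 = -1; -1 = 0 — FAILS
At the ends of the range:
x = -1000: LHS = -(-1000)² + 2·(-1000) - 2 = -1002002; -1002002 = 0 — FAILS
x = 1000: LHS = -1000² + 2·1000 - 2 = -998002; -998002 = 0 — FAILS
Hence LHS − RHS is never 0, i.e. the two sides are never equal, so the claimed relation (=) fails for every integer in [-1000, 1000].

No integer in the range satisfies it.

Answer: Never true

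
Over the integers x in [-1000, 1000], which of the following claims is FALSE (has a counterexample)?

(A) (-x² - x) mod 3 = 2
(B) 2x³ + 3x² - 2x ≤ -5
(A) x = 0: LHS = (-0² - 0) mod 3 = 0 mod 3 = 0; 0 = 2 — FAILS
(B) x = 0: LHS = 2·0³ + 3·0² - 2·0 = 0; 0 ≤ -5 — FAILS

Answer: Both A and B are false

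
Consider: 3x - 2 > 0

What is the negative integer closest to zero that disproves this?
Testing negative integers from -1 downward:
x = -1: LHS = 3·(-1) - 2 = -5; -5 > 0 — FAILS  ← closest negative counterexample to 0

Answer: x = -1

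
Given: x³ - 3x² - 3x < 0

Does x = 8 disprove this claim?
Substitute x = 8 into the relation:
x = 8: LHS = 8³ - 3·8² - 3·8 = 296; 296 < 0 — FAILS

Since the claim fails at x = 8, this value is a counterexample.

Answer: Yes, x = 8 is a counterexample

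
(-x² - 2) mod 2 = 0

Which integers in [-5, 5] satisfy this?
Holds for: {-4, -2, 0, 2, 4}
Fails for: {-5, -3, -1, 1, 3, 5}

Answer: {-4, -2, 0, 2, 4}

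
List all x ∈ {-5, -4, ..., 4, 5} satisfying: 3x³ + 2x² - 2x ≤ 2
Holds for: {-5, -4, -3, -2, -1, 0}
Fails for: {1, 2, 3, 4, 5}

Answer: {-5, -4, -3, -2, -1, 0}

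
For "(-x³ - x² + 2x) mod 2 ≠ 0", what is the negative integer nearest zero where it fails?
Testing negative integers from -1 downward:
x = -1: LHS = (-(-1)³ - (-1)² + 2·(-1)) mod 2 = (-2) mod 2 = 0; 0 ≠ 0 — FAILS  ← closest negative counterexample to 0

Answer: x = -1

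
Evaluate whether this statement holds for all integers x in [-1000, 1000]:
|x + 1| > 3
The claim fails at x = 0:
x = 0: LHS = |0 + 1| = |1| = 1; 1 > 3 — FAILS

Because a single integer refutes it, the statement is false.

Answer: False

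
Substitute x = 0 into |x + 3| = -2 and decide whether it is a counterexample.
Substitute x = 0 into the relation:
x = 0: LHS = |0 + 3| = |3| = 3; 3 = -2 — FAILS

Since the claim fails at x = 0, this value is a counterexample.

Answer: Yes, x = 0 is a counterexample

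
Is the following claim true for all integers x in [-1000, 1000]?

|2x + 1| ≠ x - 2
Over all integers in [-1000, 1000], LHS − RHS is always positive; it is smallest at x = 0, where it equals 3:
x = 0: LHS = |2·0 + 1| = |1| = 1, RHS = 0 - 2 = -2; 1 ≠ -2 — holds
At the ends of the range:
x = -1000: LHS = |2·(-1000) + 1| = |-1999| = 1999, RHS = (-1000) - 2 = -1002; 1999 ≠ -1002 — holds
x = 1000: LHS = |2·1000 + 1| = |2001| = 2001, RHS = 1000 - 2 = 998; 2001 ≠ 998 — holds
Hence LHS − RHS is never 0, i.e. the two sides are never equal, so the relation holds for every integer in [-1000, 1000].

No counterexample exists.

Answer: True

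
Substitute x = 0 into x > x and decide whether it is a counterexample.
Substitute x = 0 into the relation:
x = 0: 0 > 0 — FAILS

Since the claim fails at x = 0, this value is a counterexample.

Answer: Yes, x = 0 is a counterexample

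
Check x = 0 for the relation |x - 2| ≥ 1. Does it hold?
x = 0: LHS = |0 - 2| = |-2| = 2; 2 ≥ 1 — holds

The relation is satisfied at x = 0.

Answer: Yes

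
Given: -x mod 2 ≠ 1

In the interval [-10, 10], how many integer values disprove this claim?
Counterexamples in [-10, 10]: {-9, -7, -5, -3, -1, 1, 3, 5, 7, 9}.

Counting them gives 10 values.

Answer: 10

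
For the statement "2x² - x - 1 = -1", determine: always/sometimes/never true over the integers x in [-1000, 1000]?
Holds at x = 0: LHS = 2·0² - 0 - 1 = -1; -1 = -1 — holds
Fails at x = 1: LHS = 2·1² - 1 - 1 = 0; 0 = -1 — FAILS
It is satisfied by some integers in the range but not all.

Answer: Sometimes true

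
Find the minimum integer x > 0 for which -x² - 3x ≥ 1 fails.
Testing positive integers:
x = 1: LHS = -1² - 3·1 = -4; -4 ≥ 1 — FAILS  ← smallest positive counterexample

Answer: x = 1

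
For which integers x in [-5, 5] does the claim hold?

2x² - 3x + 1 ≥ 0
Over all integers in [-5, 5], LHS − RHS is smallest at x = 1, where it equals 0:
x = 1: LHS = 2·1² - 3·1 + 1 = 0; 0 ≥ 0 — holds
At the ends of the range:
x = -5: LHS = 2·(-5)² - 3·(-5) + 1 = 66; 66 ≥ 0 — holds
x = 5: LHS = 2·5² - 3·5 + 1 = 36; 36 ≥ 0 — holds
Hence LHS − RHS is never negative, i.e. LHS ≥ RHS throughout, so the relation holds for every integer in [-5, 5].

Answer: All integers in [-5, 5]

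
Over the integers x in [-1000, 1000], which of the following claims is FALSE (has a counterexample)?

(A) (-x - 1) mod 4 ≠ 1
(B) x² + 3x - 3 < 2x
(A) x = 2: LHS = (-2 - 1) mod 4 = (-3) mod 4 = 1; 1 ≠ 1 — FAILS
(B) x = 2: LHS = 2² + 3·2 - 3 = 7, RHS = 2·2 = 4; 7 < 4 — FAILS

Answer: Both A and B are false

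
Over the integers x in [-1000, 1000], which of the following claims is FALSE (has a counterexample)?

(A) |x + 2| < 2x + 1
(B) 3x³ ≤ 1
(A) x = 0: LHS = |0 + 2| = |2| = 2, RHS = 2·0 + 1 = 1; 2 < 1 — FAILS
(B) x = 1: LHS = 3·1³ = 3; 3 ≤ 1 — FAILS

Answer: Both A and B are false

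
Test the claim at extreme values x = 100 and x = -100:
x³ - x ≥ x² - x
x = 100: LHS = 100³ - 100 = 999900, RHS = 100² - 100 = 9900; 999900 ≥ 9900 — holds
x = -100: LHS = (-100)³ - (-100) = -999900, RHS = (-100)² - (-100) = 10100; -999900 ≥ 10100 — FAILS

Answer: Partially: holds for x = 100, fails for x = -100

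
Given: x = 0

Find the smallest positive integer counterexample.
Testing positive integers:
x = 1: 1 = 0 — FAILS  ← smallest positive counterexample

Answer: x = 1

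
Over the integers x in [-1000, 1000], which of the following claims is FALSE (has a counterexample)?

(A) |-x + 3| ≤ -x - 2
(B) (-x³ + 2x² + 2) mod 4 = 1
(A) x = 0: LHS = |-0 + 3| = |3| = 3, RHS = -0 - 2 = -2; 3 ≤ -2 — FAILS
(B) x = 0: LHS = (-0³ + 2·0² + 2) mod 4 = 2 mod 4 = 2; 2 = 1 — FAILS

Answer: Both A and B are false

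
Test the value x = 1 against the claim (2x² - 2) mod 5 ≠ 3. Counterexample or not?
Substitute x = 1 into the relation:
x = 1: LHS = (2·1² - 2) mod 5 = 0 mod 5 = 0; 0 ≠ 3 — holds

The claim holds here, so x = 1 is not a counterexample. (A counterexample exists elsewhere, e.g. x = 0.)

Answer: No, x = 1 is not a counterexample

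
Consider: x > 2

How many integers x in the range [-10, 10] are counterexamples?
Counterexamples in [-10, 10]: {-10, -9, -8, -7, -6, -5, -4, -3, -2, -1, 0, 1, 2}.

Counting them gives 13 values.

Answer: 13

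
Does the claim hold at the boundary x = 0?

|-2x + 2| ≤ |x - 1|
x = 0: LHS = |-2·0 + 2| = |2| = 2, RHS = |0 - 1| = |-1| = 1; 2 ≤ 1 — FAILS

The relation fails at x = 0, so x = 0 is a counterexample.

Answer: No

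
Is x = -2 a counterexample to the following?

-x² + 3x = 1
Substitute x = -2 into the relation:
x = -2: LHS = -(-2)² + 3·(-2) = -10; -10 = 1 — FAILS

Since the claim fails at x = -2, this value is a counterexample.

Answer: Yes, x = -2 is a counterexample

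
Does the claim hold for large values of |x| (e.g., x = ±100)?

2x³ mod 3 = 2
x = 100: LHS = (2·100³) mod 3 = 2000000 mod 3 = 2; 2 = 2 — holds
x = -100: LHS = (2·(-100)³) mod 3 = (-2000000) mod 3 = 1; 1 = 2 — FAILS

Answer: Partially: holds for x = 100, fails for x = -100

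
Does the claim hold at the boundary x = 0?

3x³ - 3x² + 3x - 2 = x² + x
x = 0: LHS = 3·0³ - 3·0² + 3·0 - 2 = -2, RHS = 0² + 0 = 0; -2 = 0 — FAILS

The relation fails at x = 0, so x = 0 is a counterexample.

Answer: No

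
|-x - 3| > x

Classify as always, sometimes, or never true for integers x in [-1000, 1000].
Over all integers in [-1000, 1000], LHS − RHS is smallest at x = 0, where it equals 3:
x = 0: LHS = |-0 - 3| = |-3| = 3; 3 > 0 — holds
At the ends of the range:
x = -1000: LHS = |-(-1000) - 3| = |997| = 997; 997 > -1000 — holds
x = 1000: LHS = |-1000 - 3| = |-1003| = 1003; 1003 > 1000 — holds
Hence LHS − RHS is never zero or negative, i.e. LHS > RHS throughout, so the relation holds for every integer in [-1000, 1000].

No counterexample exists.

Answer: Always true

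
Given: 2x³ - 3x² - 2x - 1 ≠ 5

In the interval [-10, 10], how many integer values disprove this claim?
Track d = LHS − RHS over the integers in [-10, 10]. Equality would need d = 0, but d changes sign only between consecutive integers, jumping over 0:
x = 2: LHS = 2·2³ - 3·2² - 2·2 - 1 = -1; -1 ≠ 5 — holds  (d = -6)
x = 3: LHS = 2·3³ - 3·3² - 2·3 - 1 = 20; 20 ≠ 5 — holds  (d = 15)
Away from these crossings d keeps a constant sign, and checking every integer in [-10, 10] confirms d ≠ 0 throughout. Hence the two sides are never equal, so the relation holds for every integer in [-10, 10].

No counterexample appears in that range.

Answer: 0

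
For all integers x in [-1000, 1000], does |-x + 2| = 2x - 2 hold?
The claim fails at x = 0:
x = 0: LHS = |-0 + 2| = |2| = 2, RHS = 2·0 - 2 = -2; 2 = -2 — FAILS

Because a single integer refutes it, the statement is false.

Answer: False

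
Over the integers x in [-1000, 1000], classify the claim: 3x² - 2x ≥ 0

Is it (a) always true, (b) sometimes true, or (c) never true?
Over all integers in [-1000, 1000], LHS − RHS is smallest at x = 0, where it equals 0:
x = 0: LHS = 3·0² - 2·0 = 0; 0 ≥ 0 — holds
At the ends of the range:
x = -1000: LHS = 3·(-1000)² - 2·(-1000) = 3002000; 3002000 ≥ 0 — holds
x = 1000: LHS = 3·1000² - 2·1000 = 2998000; 2998000 ≥ 0 — holds
Hence LHS − RHS is never negative, i.e. LHS ≥ RHS throughout, so the relation holds for every integer in [-1000, 1000].

No counterexample exists.

Answer: Always true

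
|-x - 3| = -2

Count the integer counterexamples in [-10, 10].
Counterexamples in [-10, 10]: {-10, -9, -8, -7, -6, -5, -4, -3, -2, -1, 0, 1, 2, 3, 4, 5, 6, 7, 8, 9, 10}.

Counting them gives 21 values.

Answer: 21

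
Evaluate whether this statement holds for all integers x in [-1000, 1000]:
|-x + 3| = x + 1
The claim fails at x = 0:
x = 0: LHS = |-0 + 3| = |3| = 3, RHS = 0 + 1 = 1; 3 = 1 — FAILS

Because a single integer refutes it, the statement is false.

Answer: False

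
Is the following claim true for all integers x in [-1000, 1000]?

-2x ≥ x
The claim fails at x = 1:
x = 1: LHS = -2·1 = -2; -2 ≥ 1 — FAILS

Because a single integer refutes it, the statement is false.

Answer: False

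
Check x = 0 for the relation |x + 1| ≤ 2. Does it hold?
x = 0: LHS = |0 + 1| = |1| = 1; 1 ≤ 2 — holds

The relation is satisfied at x = 0.

Answer: Yes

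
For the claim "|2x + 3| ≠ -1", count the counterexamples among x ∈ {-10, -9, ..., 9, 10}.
An absolute value is never negative, so the left side is ≥ 0 for every x, while the right side is -1. Tightest case in [-10, 10] is x = -1:
x = -1: LHS = |2·(-1) + 3| = |1| = 1; 1 ≠ -1 — holds
Hence LHS − RHS is never 0, i.e. the two sides are never equal, so the relation holds for every integer in [-10, 10].

No counterexample appears in that range.

Answer: 0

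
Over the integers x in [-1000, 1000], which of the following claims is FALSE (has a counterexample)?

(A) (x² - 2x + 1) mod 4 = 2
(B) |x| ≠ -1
(A) x = 0: LHS = (0² - 2·0 + 1) mod 4 = 1 mod 4 = 1; 1 = 2 — FAILS

(B) An absolute value is never negative, so the left side is ≥ 0 for every x, while the right side is -1. Tightest case in [-1000, 1000] is x = 0:
x = 0: LHS = |0| = 0; 0 ≠ -1 — holds
Hence LHS − RHS is never 0, i.e. the two sides are never equal, so the relation holds for every integer in [-1000, 1000].

Only (A) has a counterexample.

Answer: A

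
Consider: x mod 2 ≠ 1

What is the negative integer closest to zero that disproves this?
Testing negative integers from -1 downward:
x = -1: LHS = (-1) mod 2 = 1; 1 ≠ 1 — FAILS  ← closest negative counterexample to 0

Answer: x = -1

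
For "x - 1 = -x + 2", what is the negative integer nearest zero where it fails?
Testing negative integers from -1 downward:
x = -1: LHS = (-1) - 1 = -2, RHS = -(-1) + 2 = 3; -2 = 3 — FAILS  ← closest negative counterexample to 0

Answer: x = -1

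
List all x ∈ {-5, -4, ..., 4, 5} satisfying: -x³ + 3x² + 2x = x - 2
Track d = LHS − RHS over the integers in [-5, 5]. Equality would need d = 0, but d changes sign only between consecutive integers, jumping over 0:
x = 3: LHS = -3³ + 3·3² + 2·3 = 6, RHS = 3 - 2 = 1; 6 = 1 — FAILS  (d = 5)
x = 4: LHS = -4³ + 3·4² + 2·4 = -8, RHS = 4 - 2 = 2; -8 = 2 — FAILS  (d = -10)
Away from these crossings d keeps a constant sign, and checking every integer in [-5, 5] confirms d ≠ 0 throughout. Hence the two sides are never equal, so the claimed relation (=) fails for every integer in [-5, 5].

Answer: None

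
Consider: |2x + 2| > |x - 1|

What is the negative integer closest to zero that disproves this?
Testing negative integers from -1 downward:
x = -1: LHS = |2·(-1) + 2| = |0| = 0, RHS = |(-1) - 1| = |-2| = 2; 0 > 2 — FAILS  ← closest negative counterexample to 0

Answer: x = -1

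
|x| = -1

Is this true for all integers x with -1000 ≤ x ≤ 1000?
The claim fails at x = 0:
x = 0: LHS = |0| = 0; 0 = -1 — FAILS

Because a single integer refutes it, the statement is false.

Answer: False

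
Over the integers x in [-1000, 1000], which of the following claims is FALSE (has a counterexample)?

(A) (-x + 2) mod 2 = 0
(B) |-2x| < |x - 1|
(A) x = 1: LHS = (-1 + 2) mod 2 = 1 mod 2 = 1; 1 = 0 — FAILS
(B) x = 1: LHS = |-2·1| = |-2| = 2, RHS = |1 - 1| = |0| = 0; 2 < 0 — FAILS

Answer: Both A and B are false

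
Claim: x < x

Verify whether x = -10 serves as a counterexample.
Substitute x = -10 into the relation:
x = -10: -10 < -10 — FAILS

Since the claim fails at x = -10, this value is a counterexample.

Answer: Yes, x = -10 is a counterexample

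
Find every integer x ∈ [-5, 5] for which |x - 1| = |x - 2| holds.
Track d = LHS − RHS over the integers in [-5, 5]. Equality would need d = 0, but d changes sign only between consecutive integers, jumping over 0:
x = 1: LHS = |1 - 1| = |0| = 0, RHS = |1 - 2| = |-1| = 1; 0 = 1 — FAILS  (d = -1)
x = 2: LHS = |2 - 1| = |1| = 1, RHS = |2 - 2| = |0| = 0; 1 = 0 — FAILS  (d = 1)
Away from these crossings d keeps a constant sign, and checking every integer in [-5, 5] confirms d ≠ 0 throughout. Hence the two sides are never equal, so the claimed relation (=) fails for every integer in [-5, 5].

Answer: None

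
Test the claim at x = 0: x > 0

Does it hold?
x = 0: 0 > 0 — FAILS

The relation fails at x = 0, so x = 0 is a counterexample.

Answer: No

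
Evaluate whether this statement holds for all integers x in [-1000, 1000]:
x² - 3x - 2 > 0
The claim fails at x = 0:
x = 0: LHS = 0² - 3·0 - 2 = -2; -2 > 0 — FAILS

Because a single integer refutes it, the statement is false.

Answer: False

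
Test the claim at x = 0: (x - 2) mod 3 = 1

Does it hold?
x = 0: LHS = (0 - 2) mod 3 = (-2) mod 3 = 1; 1 = 1 — holds

The relation is satisfied at x = 0.

Answer: Yes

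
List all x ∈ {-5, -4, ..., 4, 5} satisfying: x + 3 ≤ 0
Holds for: {-5, -4, -3}
Fails for: {-2, -1, 0, 1, 2, 3, 4, 5}

Answer: {-5, -4, -3}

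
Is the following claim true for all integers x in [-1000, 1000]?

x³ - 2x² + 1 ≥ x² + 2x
The claim fails at x = 1:
x = 1: LHS = 1³ - 2·1² + 1 = 0, RHS = 1² + 2·1 = 3; 0 ≥ 3 — FAILS

Because a single integer refutes it, the statement is false.

Answer: False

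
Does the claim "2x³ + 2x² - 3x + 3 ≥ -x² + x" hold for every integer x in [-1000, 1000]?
The claim fails at x = -3:
x = -3: LHS = 2·(-3)³ + 2·(-3)² - 3·(-3) + 3 = -24, RHS = -(-3)² + (-3) = -12; -24 ≥ -12 — FAILS

Because a single integer refutes it, the statement is false.

Answer: False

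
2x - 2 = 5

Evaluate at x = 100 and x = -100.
x = 100: LHS = 2·100 - 2 = 198; 198 = 5 — FAILS
x = -100: LHS = 2·(-100) - 2 = -202; -202 = 5 — FAILS

Answer: No, fails for both x = 100 and x = -100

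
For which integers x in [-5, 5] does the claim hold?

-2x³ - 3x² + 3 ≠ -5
Track d = LHS − RHS over the integers in [-5, 5]. Equality would need d = 0, but d changes sign only between consecutive integers, jumping over 0:
x = 1: LHS = -2·1³ - 3·1² + 3 = -2; -2 ≠ -5 — holds  (d = 3)
x = 2: LHS = -2·2³ - 3·2² + 3 = -25; -25 ≠ -5 — holds  (d = -20)
Away from these crossings d keeps a constant sign, and checking every integer in [-5, 5] confirms d ≠ 0 throughout. Hence the two sides are never equal, so the relation holds for every integer in [-5, 5].

Answer: All integers in [-5, 5]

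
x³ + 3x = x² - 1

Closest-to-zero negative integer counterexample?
Testing negative integers from -1 downward:
x = -1: LHS = (-1)³ + 3·(-1) = -4, RHS = (-1)² - 1 = 0; -4 = 0 — FAILS  ← closest negative counterexample to 0

Answer: x = -1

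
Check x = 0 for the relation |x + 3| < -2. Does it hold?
x = 0: LHS = |0 + 3| = |3| = 3; 3 < -2 — FAILS

The relation fails at x = 0, so x = 0 is a counterexample.

Answer: No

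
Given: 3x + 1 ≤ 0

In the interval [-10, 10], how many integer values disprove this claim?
Counterexamples in [-10, 10]: {0, 1, 2, 3, 4, 5, 6, 7, 8, 9, 10}.

Counting them gives 11 values.

Answer: 11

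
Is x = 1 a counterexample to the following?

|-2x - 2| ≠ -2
Substitute x = 1 into the relation:
x = 1: LHS = |-2·1 - 2| = |-4| = 4; 4 ≠ -2 — holds

The relation holds at x = 1, so it is not a counterexample.

Answer: No, x = 1 is not a counterexample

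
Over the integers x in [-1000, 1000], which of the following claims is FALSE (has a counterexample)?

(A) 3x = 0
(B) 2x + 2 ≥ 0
(A) x = 1: LHS = 3·1 = 3; 3 = 0 — FAILS
(B) x = -2: LHS = 2·(-2) + 2 = -2; -2 ≥ 0 — FAILS

Answer: Both A and B are false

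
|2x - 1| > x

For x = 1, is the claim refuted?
Substitute x = 1 into the relation:
x = 1: LHS = |2·1 - 1| = |1| = 1; 1 > 1 — FAILS

Since the claim fails at x = 1, this value is a counterexample.

Answer: Yes, x = 1 is a counterexample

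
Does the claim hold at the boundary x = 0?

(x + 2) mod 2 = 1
x = 0: LHS = (0 + 2) mod 2 = 2 mod 2 = 0; 0 = 1 — FAILS

The relation fails at x = 0, so x = 0 is a counterexample.

Answer: No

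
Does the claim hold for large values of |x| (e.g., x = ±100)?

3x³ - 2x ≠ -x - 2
x = 100: LHS = 3·100³ - 2·100 = 2999800, RHS = -100 - 2 = -102; 2999800 ≠ -102 — holds
x = -100: LHS = 3·(-100)³ - 2·(-100) = -2999800, RHS = -(-100) - 2 = 98; -2999800 ≠ 98 — holds

Answer: Yes, holds for both x = 100 and x = -100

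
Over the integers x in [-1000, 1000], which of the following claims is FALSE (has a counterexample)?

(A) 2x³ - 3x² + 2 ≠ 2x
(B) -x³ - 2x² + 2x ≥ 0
(A) Track d = LHS − RHS over the integers in [-1000, 1000]. Equality would need d = 0, but d changes sign only between consecutive integers, jumping over 0:
x = -1: LHS = 2·(-1)³ - 3·(-1)² + 2 = -3, RHS = 2·(-1) = -2; -3 ≠ -2 — holds  (d = -1)
x = 0: LHS = 2·0³ - 3·0² + 2 = 2, RHS = 2·0 = 0; 2 ≠ 0 — holds  (d = 2)
x = 0: LHS = 2·0³ - 3·0² + 2 = 2, RHS = 2·0 = 0; 2 ≠ 0 — holds  (d = 2)
x = 1: LHS = 2·1³ - 3·1² + 2 = 1, RHS = 2·1 = 2; 1 ≠ 2 — holds  (d = -1)
x = 1: LHS = 2·1³ - 3·1² + 2 = 1, RHS = 2·1 = 2; 1 ≠ 2 — holds  (d = -1)
x = 2: LHS = 2·2³ - 3·2² + 2 = 6, RHS = 2·2 = 4; 6 ≠ 4 — holds  (d = 2)
Away from these crossings d keeps a constant sign, and checking every integer in [-1000, 1000] confirms d ≠ 0 throughout. Hence the two sides are never equal, so the relation holds for every integer in [-1000, 1000].

(B) x = 1: LHS = -1³ - 2·1² + 2·1 = -1; -1 ≥ 0 — FAILS

Only (B) has a counterexample.

Answer: B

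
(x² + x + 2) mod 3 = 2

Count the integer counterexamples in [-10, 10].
Counterexamples in [-10, 10]: {-8, -5, -2, 1, 4, 7, 10}.

Counting them gives 7 values.

Answer: 7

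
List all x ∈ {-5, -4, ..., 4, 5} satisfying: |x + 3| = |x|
Track d = LHS − RHS over the integers in [-5, 5]. Equality would need d = 0, but d changes sign only between consecutive integers, jumping over 0:
x = -2: LHS = |(-2) + 3| = |1| = 1, RHS = |-2| = 2; 1 = 2 — FAILS  (d = -1)
x = -1: LHS = |(-1) + 3| = |2| = 2, RHS = |-1| = 1; 2 = 1 — FAILS  (d = 1)
Away from these crossings d keeps a constant sign, and checking every integer in [-5, 5] confirms d ≠ 0 throughout. Hence the two sides are never equal, so the claimed relation (=) fails for every integer in [-5, 5].

Answer: None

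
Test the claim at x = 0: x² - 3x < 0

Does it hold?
x = 0: LHS = 0² - 3·0 = 0; 0 < 0 — FAILS

The relation fails at x = 0, so x = 0 is a counterexample.

Answer: No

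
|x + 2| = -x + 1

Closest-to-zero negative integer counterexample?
Testing negative integers from -1 downward:
x = -1: LHS = |(-1) + 2| = |1| = 1, RHS = -(-1) + 1 = 2; 1 = 2 — FAILS  ← closest negative counterexample to 0

Answer: x = -1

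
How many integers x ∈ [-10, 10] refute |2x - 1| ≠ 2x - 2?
Over all integers in [-10, 10], LHS − RHS is always positive; it is smallest at x = 1, where it equals 1:
x = 1: LHS = |2·1 - 1| = |1| = 1, RHS = 2·1 - 2 = 0; 1 ≠ 0 — holds
At the ends of the range:
x = -10: LHS = |2·(-10) - 1| = |-21| = 21, RHS = 2·(-10) - 2 = -22; 21 ≠ -22 — holds
x = 10: LHS = |2·10 - 1| = |19| = 19, RHS = 2·10 - 2 = 18; 19 ≠ 18 — holds
Hence LHS − RHS is never 0, i.e. the two sides are never equal, so the relation holds for every integer in [-10, 10].

No counterexample appears in that range.

Answer: 0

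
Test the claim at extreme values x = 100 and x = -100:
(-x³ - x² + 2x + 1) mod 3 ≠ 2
x = 100: LHS = (-100³ - 100² + 2·100 + 1) mod 3 = (-1009799) mod 3 = 1; 1 ≠ 2 — holds
x = -100: LHS = (-(-100)³ - (-100)² + 2·(-100) + 1) mod 3 = 989801 mod 3 = 2; 2 ≠ 2 — FAILS

Answer: Partially: holds for x = 100, fails for x = -100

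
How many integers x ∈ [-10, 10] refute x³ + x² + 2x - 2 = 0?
Counterexamples in [-10, 10]: {-10, -9, -8, -7, -6, -5, -4, -3, -2, -1, 0, 1, 2, 3, 4, 5, 6, 7, 8, 9, 10}.

Counting them gives 21 values.

Answer: 21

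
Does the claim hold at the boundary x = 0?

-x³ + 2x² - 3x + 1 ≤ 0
x = 0: LHS = -0³ + 2·0² - 3·0 + 1 = 1; 1 ≤ 0 — FAILS

The relation fails at x = 0, so x = 0 is a counterexample.

Answer: No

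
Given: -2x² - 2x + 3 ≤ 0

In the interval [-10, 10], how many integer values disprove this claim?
Counterexamples in [-10, 10]: {-1, 0}.

Counting them gives 2 values.

Answer: 2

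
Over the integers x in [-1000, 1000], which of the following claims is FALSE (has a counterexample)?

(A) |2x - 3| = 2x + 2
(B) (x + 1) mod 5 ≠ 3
(A) x = 0: LHS = |2·0 - 3| = |-3| = 3, RHS = 2·0 + 2 = 2; 3 = 2 — FAILS
(B) x = 2: LHS = (2 + 1) mod 5 = 3 mod 5 = 3; 3 ≠ 3 — FAILS

Answer: Both A and B are false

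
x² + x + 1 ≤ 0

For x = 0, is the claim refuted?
Substitute x = 0 into the relation:
x = 0: LHS = 0² + 0 + 1 = 1; 1 ≤ 0 — FAILS

Since the claim fails at x = 0, this value is a counterexample.

Answer: Yes, x = 0 is a counterexample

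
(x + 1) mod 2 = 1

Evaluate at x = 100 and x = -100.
x = 100: LHS = (100 + 1) mod 2 = 101 mod 2 = 1; 1 = 1 — holds
x = -100: LHS = ((-100) + 1) mod 2 = (-99) mod 2 = 1; 1 = 1 — holds

Answer: Yes, holds for both x = 100 and x = -100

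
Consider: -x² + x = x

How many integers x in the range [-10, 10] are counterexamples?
Counterexamples in [-10, 10]: {-10, -9, -8, -7, -6, -5, -4, -3, -2, -1, 1, 2, 3, 4, 5, 6, 7, 8, 9, 10}.

Counting them gives 20 values.

Answer: 20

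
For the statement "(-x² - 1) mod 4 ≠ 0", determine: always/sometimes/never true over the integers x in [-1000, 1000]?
For a polynomial with integer coefficients, its value mod 4 depends only on x mod 4, so it suffices to check one representative of each residue class, x = 0, 1, 2, 3:
x = 0: LHS = (-0² - 1) mod 4 = (-1) mod 4 = 3; 3 ≠ 0 — holds
x = 1: LHS = (-1² - 1) mod 4 = (-2) mod 4 = 2; 2 ≠ 0 — holds
x = 2: LHS = (-2² - 1) mod 4 = (-5) mod 4 = 3; 3 ≠ 0 — holds
x = 3: LHS = (-3² - 1) mod 4 = (-10) mod 4 = 2; 2 ≠ 0 — holds
The relation holds in every residue class, so the relation holds for every integer in [-1000, 1000].

No counterexample exists.

Answer: Always true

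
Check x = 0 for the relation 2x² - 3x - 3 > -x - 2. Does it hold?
x = 0: LHS = 2·0² - 3·0 - 3 = -3, RHS = -0 - 2 = -2; -3 > -2 — FAILS

The relation fails at x = 0, so x = 0 is a counterexample.

Answer: No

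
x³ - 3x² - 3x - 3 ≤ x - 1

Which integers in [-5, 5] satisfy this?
Holds for: {-5, -4, -3, -2, -1, 0, 1, 2, 3, 4}
Fails for: {5}

Answer: {-5, -4, -3, -2, -1, 0, 1, 2, 3, 4}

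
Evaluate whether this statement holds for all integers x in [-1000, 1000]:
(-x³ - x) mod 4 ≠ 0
The claim fails at x = 0:
x = 0: LHS = (-0³ - 0) mod 4 = 0 mod 4 = 0; 0 ≠ 0 — FAILS

Because a single integer refutes it, the statement is false.

Answer: False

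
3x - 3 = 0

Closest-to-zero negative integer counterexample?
Testing negative integers from -1 downward:
x = -1: LHS = 3·(-1) - 3 = -6; -6 = 0 — FAILS  ← closest negative counterexample to 0

Answer: x = -1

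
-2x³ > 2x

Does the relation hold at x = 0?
x = 0: LHS = -2·0³ = 0, RHS = 2·0 = 0; 0 > 0 — FAILS

The relation fails at x = 0, so x = 0 is a counterexample.

Answer: No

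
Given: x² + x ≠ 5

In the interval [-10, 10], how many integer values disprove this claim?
Track d = LHS − RHS over the integers in [-10, 10]. Equality would need d = 0, but d changes sign only between consecutive integers, jumping over 0:
x = -3: LHS = (-3)² + (-3) = 6; 6 ≠ 5 — holds  (d = 1)
x = -2: LHS = (-2)² + (-2) = 2; 2 ≠ 5 — holds  (d = -3)
x = 1: LHS = 1² + 1 = 2; 2 ≠ 5 — holds  (d = -3)
x = 2: LHS = 2² + 2 = 6; 6 ≠ 5 — holds  (d = 1)
Away from these crossings d keeps a constant sign, and checking every integer in [-10, 10] confirms d ≠ 0 throughout. Hence the two sides are never equal, so the relation holds for every integer in [-10, 10].

No counterexample appears in that range.

Answer: 0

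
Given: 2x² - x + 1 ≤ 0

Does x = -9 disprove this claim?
Substitute x = -9 into the relation:
x = -9: LHS = 2·(-9)² - (-9) + 1 = 172; 172 ≤ 0 — FAILS

Since the claim fails at x = -9, this value is a counterexample.

Answer: Yes, x = -9 is a counterexample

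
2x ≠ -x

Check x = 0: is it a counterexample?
Substitute x = 0 into the relation:
x = 0: LHS = 2·0 = 0, RHS = -0 = 0; 0 ≠ 0 — FAILS

Since the claim fails at x = 0, this value is a counterexample.

Answer: Yes, x = 0 is a counterexample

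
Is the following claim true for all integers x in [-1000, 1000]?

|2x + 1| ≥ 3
The claim fails at x = 0:
x = 0: LHS = |2·0 + 1| = |1| = 1; 1 ≥ 3 — FAILS

Because a single integer refutes it, the statement is false.

Answer: False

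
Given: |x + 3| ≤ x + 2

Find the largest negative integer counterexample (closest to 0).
Testing negative integers from -1 downward:
x = -1: LHS = |(-1) + 3| = |2| = 2, RHS = (-1) + 2 = 1; 2 ≤ 1 — FAILS  ← closest negative counterexample to 0

Answer: x = -1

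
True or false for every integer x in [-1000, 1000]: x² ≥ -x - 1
Over all integers in [-1000, 1000], LHS − RHS is smallest at x = 0, where it equals 1:
x = 0: LHS = 0² = 0, RHS = -0 - 1 = -1; 0 ≥ -1 — holds
At the ends of the range:
x = -1000: LHS = (-1000)² = 1000000, RHS = -(-1000) - 1 = 999; 1000000 ≥ 999 — holds
x = 1000: LHS = 1000² = 1000000, RHS = -1000 - 1 = -1001; 1000000 ≥ -1001 — holds
Hence LHS − RHS is never negative, i.e. LHS ≥ RHS throughout, so the relation holds for every integer in [-1000, 1000].

No counterexample exists.

Answer: True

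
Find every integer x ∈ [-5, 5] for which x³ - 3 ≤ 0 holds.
Holds for: {-5, -4, -3, -2, -1, 0, 1}
Fails for: {2, 3, 4, 5}

Answer: {-5, -4, -3, -2, -1, 0, 1}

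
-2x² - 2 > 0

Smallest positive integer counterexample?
Testing positive integers:
x = 1: LHS = -2·1² - 2 = -4; -4 > 0 — FAILS  ← smallest positive counterexample

Answer: x = 1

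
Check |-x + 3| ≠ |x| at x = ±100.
x = 100: LHS = |-100 + 3| = |-97| = 97, RHS = |100| = 100; 97 ≠ 100 — holds
x = -100: LHS = |-(-100) + 3| = |103| = 103, RHS = |-100| = 100; 103 ≠ 100 — holds

Answer: Yes, holds for both x = 100 and x = -100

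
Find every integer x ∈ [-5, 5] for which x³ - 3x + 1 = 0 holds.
Track d = LHS − RHS over the integers in [-5, 5]. Equality would need d = 0, but d changes sign only between consecutive integers, jumping over 0:
x = -2: LHS = (-2)³ - 3·(-2) + 1 = -1; -1 = 0 — FAILS  (d = -1)
x = -1: LHS = (-1)³ - 3·(-1) + 1 = 3; 3 = 0 — FAILS  (d = 3)
x = 0: LHS = 0³ - 3·0 + 1 = 1; 1 = 0 — FAILS  (d = 1)
x = 1: LHS = 1³ - 3·1 + 1 = -1; -1 = 0 — FAILS  (d = -1)
x = 1: LHS = 1³ - 3·1 + 1 = -1; -1 = 0 — FAILS  (d = -1)
x = 2: LHS = 2³ - 3·2 + 1 = 3; 3 = 0 — FAILS  (d = 3)
Away from these crossings d keeps a constant sign, and checking every integer in [-5, 5] confirms d ≠ 0 throughout. Hence the two sides are never equal, so the claimed relation (=) fails for every integer in [-5, 5].

Answer: None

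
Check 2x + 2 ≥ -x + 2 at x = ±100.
x = 100: LHS = 2·100 + 2 = 202, RHS = -100 + 2 = -98; 202 ≥ -98 — holds
x = -100: LHS = 2·(-100) + 2 = -198, RHS = -(-100) + 2 = 102; -198 ≥ 102 — FAILS

Answer: Partially: holds for x = 100, fails for x = -100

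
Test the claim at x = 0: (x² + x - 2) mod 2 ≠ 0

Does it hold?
x = 0: LHS = (0² + 0 - 2) mod 2 = (-2) mod 2 = 0; 0 ≠ 0 — FAILS

The relation fails at x = 0, so x = 0 is a counterexample.

Answer: No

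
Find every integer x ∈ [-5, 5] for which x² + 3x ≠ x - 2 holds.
Over all integers in [-5, 5], LHS − RHS is always positive; it is smallest at x = -1, where it equals 1:
x = -1: LHS = (-1)² + 3·(-1) = -2, RHS = (-1) - 2 = -3; -2 ≠ -3 — holds
At the ends of the range:
x = -5: LHS = (-5)² + 3·(-5) = 10, RHS = (-5) - 2 = -7; 10 ≠ -7 — holds
x = 5: LHS = 5² + 3·5 = 40, RHS = 5 - 2 = 3; 40 ≠ 3 — holds
Hence LHS − RHS is never 0, i.e. the two sides are never equal, so the relation holds for every integer in [-5, 5].

Answer: All integers in [-5, 5]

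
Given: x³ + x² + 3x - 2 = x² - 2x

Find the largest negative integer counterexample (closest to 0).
Testing negative integers from -1 downward:
x = -1: LHS = (-1)³ + (-1)² + 3·(-1) - 2 = -5, RHS = (-1)² - 2·(-1) = 3; -5 = 3 — FAILS  ← closest negative counterexample to 0

Answer: x = -1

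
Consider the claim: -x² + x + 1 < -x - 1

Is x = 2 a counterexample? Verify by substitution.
Substitute x = 2 into the relation:
x = 2: LHS = -2² + 2 + 1 = -1, RHS = -2 - 1 = -3; -1 < -3 — FAILS

Since the claim fails at x = 2, this value is a counterexample.

Answer: Yes, x = 2 is a counterexample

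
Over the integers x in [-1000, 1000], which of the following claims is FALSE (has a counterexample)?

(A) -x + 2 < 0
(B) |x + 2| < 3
(A) x = 0: LHS = -0 + 2 = 2; 2 < 0 — FAILS
(B) x = 1: LHS = |1 + 2| = |3| = 3; 3 < 3 — FAILS

Answer: Both A and B are false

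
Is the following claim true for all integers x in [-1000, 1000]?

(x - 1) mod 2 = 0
The claim fails at x = 0:
x = 0: LHS = (0 - 1) mod 2 = (-1) mod 2 = 1; 1 = 0 — FAILS

Because a single integer refutes it, the statement is false.

Answer: False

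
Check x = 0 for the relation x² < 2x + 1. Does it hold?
x = 0: LHS = 0² = 0, RHS = 2·0 + 1 = 1; 0 < 1 — holds

The relation is satisfied at x = 0.

Answer: Yes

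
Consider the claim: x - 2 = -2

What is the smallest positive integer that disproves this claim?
Testing positive integers:
x = 1: LHS = 1 - 2 = -1; -1 = -2 — FAILS  ← smallest positive counterexample

Answer: x = 1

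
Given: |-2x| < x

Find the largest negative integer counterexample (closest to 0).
Testing negative integers from -1 downward:
x = -1: LHS = |-2·(-1)| = |2| = 2; 2 < -1 — FAILS  ← closest negative counterexample to 0

Answer: x = -1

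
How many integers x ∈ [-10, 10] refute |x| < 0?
Counterexamples in [-10, 10]: {-10, -9, -8, -7, -6, -5, -4, -3, -2, -1, 0, 1, 2, 3, 4, 5, 6, 7, 8, 9, 10}.

Counting them gives 21 values.

Answer: 21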